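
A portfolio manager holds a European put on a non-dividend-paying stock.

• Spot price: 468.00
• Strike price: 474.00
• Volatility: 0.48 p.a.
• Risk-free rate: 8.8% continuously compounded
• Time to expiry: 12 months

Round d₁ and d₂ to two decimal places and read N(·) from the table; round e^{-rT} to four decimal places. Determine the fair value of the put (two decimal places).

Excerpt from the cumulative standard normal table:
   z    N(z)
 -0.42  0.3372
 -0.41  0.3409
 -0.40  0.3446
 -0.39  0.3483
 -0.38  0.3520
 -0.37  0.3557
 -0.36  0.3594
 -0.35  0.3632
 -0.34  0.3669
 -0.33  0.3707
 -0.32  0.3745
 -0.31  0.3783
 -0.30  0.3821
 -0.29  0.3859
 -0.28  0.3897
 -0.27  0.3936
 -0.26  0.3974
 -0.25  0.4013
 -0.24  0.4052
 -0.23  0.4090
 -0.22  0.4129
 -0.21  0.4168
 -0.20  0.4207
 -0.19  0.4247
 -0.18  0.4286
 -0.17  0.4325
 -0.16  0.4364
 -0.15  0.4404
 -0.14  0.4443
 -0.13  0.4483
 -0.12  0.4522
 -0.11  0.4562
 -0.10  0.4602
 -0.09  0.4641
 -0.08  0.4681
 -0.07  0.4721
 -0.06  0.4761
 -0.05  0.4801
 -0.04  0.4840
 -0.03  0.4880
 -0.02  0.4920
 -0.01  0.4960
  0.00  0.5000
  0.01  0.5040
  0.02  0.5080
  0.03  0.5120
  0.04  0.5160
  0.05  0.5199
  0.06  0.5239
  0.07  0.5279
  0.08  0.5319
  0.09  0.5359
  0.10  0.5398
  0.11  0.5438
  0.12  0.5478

σ√T = 0.48 × 1.0000 = 0.4800
d₁ = [ln(468/474) + (0.088 + ½·0.48²)·1] / (σ√T) = (-0.0127 + 0.2032) / 0.4800 = 0.3968 → 0.40
d₂ = 0.3968 − 0.4800 = -0.0832 → -0.08
e^(−rT) = e^(−0.088·1) = 0.9158
P = 474·0.9158·N(0.08) − 468·N(-0.40) = 474·0.9158·0.5319 − 468·0.3446 = 230.8920 − 161.2728 = 69.6192

69.62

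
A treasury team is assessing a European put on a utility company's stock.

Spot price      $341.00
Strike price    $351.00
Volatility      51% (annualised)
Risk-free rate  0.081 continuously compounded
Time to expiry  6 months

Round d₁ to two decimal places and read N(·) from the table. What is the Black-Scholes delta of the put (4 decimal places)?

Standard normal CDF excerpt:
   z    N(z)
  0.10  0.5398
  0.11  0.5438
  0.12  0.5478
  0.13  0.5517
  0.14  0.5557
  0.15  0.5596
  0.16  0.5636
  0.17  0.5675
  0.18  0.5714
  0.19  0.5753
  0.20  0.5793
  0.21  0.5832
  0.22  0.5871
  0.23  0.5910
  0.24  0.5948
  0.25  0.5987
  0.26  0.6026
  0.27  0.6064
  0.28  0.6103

-0.4168

σ√T = 0.51·√0.5 = 0.3606
d₁ = [ln(341/351) + (0.081 + 0.51²/2)·0.5] / 0.3606 = [-0.0289 + 0.1055] / 0.3606 = 0.2125 ⇒ 0.21
N(d₁) = N(0.21) = 0.5832
Δ_put = N(d₁) − 1 = 0.5832 − 1 = -0.4168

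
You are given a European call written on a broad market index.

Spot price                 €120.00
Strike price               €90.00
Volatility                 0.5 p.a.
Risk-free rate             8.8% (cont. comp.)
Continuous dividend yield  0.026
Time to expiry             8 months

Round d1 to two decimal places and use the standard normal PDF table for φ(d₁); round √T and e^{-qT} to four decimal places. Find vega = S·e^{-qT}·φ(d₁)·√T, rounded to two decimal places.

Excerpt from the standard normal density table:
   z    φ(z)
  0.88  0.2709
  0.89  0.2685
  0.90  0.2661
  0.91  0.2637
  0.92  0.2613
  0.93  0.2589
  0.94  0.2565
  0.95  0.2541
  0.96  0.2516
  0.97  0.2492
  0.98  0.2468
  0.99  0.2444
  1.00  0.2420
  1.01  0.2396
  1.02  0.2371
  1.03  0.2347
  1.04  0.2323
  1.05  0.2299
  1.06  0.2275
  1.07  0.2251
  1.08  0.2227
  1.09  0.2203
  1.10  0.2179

23.07

σ√T = 0.5·√0.6667 = 0.4082
d₁ = [ln(120/90) + (0.088 − 0.026 + ½·0.5²)·0.6667] / (σ√T) = (0.2877 + 0.1247) / 0.4082 = 1.0100 ⇒ 1.01
√T = √0.6667 = 0.8165
φ(d₁) = φ(1.01) = 0.2396
e^(−qT) = e^(−0.026·0.6667) = 0.9828
vega = S·e^(−qT)·φ(d₁)·√T = 120·0.9828·0.2396·0.8165 = 23.0722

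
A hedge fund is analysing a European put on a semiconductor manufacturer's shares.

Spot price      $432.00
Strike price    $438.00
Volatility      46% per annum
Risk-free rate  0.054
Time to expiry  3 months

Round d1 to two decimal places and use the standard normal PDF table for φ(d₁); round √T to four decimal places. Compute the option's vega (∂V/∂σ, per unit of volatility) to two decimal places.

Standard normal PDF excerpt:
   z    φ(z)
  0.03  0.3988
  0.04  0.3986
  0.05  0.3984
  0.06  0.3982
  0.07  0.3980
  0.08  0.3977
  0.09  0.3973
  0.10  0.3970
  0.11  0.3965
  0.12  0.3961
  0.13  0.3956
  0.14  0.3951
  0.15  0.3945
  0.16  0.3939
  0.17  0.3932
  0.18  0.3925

85.64

σ√T = 0.46 × 0.5000 = 0.2300
ln(S/K) + (r + σ²/2)T = ln(432/438) + (0.054 + 0.46²/2)·0.25 = -0.0138 + 0.0399 = 0.0262
d₁ = 0.0262 / 0.2300 = 0.1137 which rounds to 0.11
√T = √0.25 = 0.5000
φ(d₁) = φ(0.11) = 0.3965
vega = S·φ(d₁)·√T = 432·0.3965·0.5000 = 85.6440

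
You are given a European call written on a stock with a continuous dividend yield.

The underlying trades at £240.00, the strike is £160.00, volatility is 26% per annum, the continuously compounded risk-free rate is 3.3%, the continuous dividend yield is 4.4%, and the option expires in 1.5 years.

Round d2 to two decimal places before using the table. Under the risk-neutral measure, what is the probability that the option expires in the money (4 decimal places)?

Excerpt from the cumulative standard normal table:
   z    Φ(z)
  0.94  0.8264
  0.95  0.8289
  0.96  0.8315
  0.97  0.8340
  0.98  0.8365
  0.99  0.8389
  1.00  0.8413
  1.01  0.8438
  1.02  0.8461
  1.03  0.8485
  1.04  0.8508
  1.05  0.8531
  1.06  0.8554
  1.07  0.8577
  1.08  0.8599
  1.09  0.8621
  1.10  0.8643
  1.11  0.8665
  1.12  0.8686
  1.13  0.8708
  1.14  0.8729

T = 1.5;  σ√T = 0.3184
d₁ = [ln(240/160) + (0.033 − 0.044 + ½·0.26²)·1.5] / (σ√T) = (0.4055 + 0.0342) / 0.3184 = 1.3807 ≈ 1.38
d₂ = 1.3807 − 0.3184 = 1.0623 ≈ 1.06
Risk-neutral Pr[S_T > K] = N(d₂) = N(1.06) = 0.8554

0.8554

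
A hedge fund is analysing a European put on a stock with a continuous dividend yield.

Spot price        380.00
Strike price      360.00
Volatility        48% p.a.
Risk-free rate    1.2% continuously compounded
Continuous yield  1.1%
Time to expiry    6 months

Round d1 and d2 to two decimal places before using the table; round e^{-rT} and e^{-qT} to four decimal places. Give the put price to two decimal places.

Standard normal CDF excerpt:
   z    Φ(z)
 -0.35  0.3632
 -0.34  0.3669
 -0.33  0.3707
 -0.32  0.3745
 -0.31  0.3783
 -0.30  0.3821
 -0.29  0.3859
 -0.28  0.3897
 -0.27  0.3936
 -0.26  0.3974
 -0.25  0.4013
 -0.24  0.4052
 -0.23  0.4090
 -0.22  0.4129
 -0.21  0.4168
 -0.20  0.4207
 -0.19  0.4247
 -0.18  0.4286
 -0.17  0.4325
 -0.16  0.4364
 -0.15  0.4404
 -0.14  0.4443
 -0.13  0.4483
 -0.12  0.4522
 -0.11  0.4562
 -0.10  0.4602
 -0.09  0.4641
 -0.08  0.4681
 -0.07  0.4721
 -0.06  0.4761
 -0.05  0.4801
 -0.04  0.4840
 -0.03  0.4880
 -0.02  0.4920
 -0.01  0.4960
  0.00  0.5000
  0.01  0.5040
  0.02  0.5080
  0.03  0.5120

σ√T = 0.48·√0.5 = 0.3394
ln(S/K) + (r − q + σ²/2)T = ln(380/360) + (0.012 − 0.011 + 0.48²/2)·0.5 = 0.0541 + 0.0581 = 0.1122
d₁ = 0.1122 / 0.3394 = 0.3305 → 0.33
d₂ = d₁ − σ√T = 0.3305 − 0.3394 = -0.0089 → -0.01
e^(−qT) = e^(−0.011·0.5) = 0.9945;  e^(−rT) = e^(−0.012·0.5) = 0.9940
P = 360·0.9940·N(0.01) − 380·0.9945·N(-0.33) = 360·0.9940·0.5040 − 380·0.9945·0.3707 = 180.3514 − 140.0912 = 40.2601

40.26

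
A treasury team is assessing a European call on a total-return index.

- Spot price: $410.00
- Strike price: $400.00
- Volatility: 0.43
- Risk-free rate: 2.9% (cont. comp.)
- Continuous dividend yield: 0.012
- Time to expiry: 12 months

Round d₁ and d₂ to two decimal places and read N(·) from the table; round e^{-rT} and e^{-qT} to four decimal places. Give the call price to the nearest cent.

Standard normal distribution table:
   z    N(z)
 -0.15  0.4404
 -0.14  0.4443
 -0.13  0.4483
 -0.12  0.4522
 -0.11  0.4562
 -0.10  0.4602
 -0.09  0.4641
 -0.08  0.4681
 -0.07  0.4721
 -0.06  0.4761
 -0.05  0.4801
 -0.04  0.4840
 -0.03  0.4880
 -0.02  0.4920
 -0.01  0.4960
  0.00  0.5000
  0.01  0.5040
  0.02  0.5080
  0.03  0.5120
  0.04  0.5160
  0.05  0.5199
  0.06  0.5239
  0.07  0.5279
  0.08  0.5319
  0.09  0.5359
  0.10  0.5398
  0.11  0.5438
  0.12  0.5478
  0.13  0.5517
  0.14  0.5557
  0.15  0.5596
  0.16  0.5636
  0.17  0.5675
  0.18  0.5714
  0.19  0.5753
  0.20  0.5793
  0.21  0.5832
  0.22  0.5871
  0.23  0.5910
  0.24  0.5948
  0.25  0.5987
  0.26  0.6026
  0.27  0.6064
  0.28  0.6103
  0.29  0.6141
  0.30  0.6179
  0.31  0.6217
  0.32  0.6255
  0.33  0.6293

σ√T = 0.43·√1 = 0.4300
ln(S/K) + (r − q + σ²/2)T = ln(410/400) + (0.029 − 0.012 + 0.43²/2)·1 = 0.0247 + 0.1094 = 0.1341
d₁ = 0.1341 / 0.4300 = 0.3120 ≈ 0.31
d₂ = d₁ − σ√T = 0.3120 − 0.4300 = -0.1180 ≈ -0.12
exp(−qT) = exp(−0.012·1) = 0.9881;  exp(−rT) = exp(−0.029·1) = 0.9714
N(d₁) = N(0.31) = 0.6217;  N(d₂) = N(-0.12) = 0.4522
C = 410·0.9881·0.6217 − 400·0.9714·0.4522 = 251.8637 − 175.7068 = 76.1569

$76.16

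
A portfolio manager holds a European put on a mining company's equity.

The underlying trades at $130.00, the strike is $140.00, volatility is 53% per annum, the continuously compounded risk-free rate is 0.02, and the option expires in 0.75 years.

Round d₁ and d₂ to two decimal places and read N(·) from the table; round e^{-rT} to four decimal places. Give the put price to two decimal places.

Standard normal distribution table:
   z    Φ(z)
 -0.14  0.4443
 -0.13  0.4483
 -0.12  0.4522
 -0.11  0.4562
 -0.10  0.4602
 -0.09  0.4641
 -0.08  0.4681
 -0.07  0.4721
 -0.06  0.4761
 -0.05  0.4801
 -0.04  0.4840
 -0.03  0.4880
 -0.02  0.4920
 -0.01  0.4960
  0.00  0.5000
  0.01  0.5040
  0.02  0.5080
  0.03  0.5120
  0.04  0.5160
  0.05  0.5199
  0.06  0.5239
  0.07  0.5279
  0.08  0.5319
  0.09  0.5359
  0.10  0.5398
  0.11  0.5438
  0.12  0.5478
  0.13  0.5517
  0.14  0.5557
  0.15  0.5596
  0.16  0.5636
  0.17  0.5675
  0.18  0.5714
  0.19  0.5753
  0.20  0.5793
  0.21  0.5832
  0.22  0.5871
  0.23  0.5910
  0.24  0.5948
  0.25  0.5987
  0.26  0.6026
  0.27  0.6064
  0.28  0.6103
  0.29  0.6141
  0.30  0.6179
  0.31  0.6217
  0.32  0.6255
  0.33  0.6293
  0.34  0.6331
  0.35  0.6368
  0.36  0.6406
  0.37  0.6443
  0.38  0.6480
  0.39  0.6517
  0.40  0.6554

$28.52

T = 0.75;  σ√T = 0.4590
ln(S/K) + (r + σ²/2)T = ln(130/140) + (0.02 + 0.53²/2)·0.75 = -0.0741 + 0.1203 = 0.0462
d₁ = 0.0462 / 0.4590 = 0.1007 → 0.10
d₂ = d₁ − σ√T = 0.1007 − 0.4590 = -0.3583 → -0.36
exp(−rT) = exp(−0.02·0.75) = 0.9851
N(−d₂) = N(0.36) = 0.6406;  N(−d₁) = N(-0.10) = 0.4602
P = 140·0.9851·0.6406 − 130·0.4602 = 88.3477 − 59.8260 = 28.5217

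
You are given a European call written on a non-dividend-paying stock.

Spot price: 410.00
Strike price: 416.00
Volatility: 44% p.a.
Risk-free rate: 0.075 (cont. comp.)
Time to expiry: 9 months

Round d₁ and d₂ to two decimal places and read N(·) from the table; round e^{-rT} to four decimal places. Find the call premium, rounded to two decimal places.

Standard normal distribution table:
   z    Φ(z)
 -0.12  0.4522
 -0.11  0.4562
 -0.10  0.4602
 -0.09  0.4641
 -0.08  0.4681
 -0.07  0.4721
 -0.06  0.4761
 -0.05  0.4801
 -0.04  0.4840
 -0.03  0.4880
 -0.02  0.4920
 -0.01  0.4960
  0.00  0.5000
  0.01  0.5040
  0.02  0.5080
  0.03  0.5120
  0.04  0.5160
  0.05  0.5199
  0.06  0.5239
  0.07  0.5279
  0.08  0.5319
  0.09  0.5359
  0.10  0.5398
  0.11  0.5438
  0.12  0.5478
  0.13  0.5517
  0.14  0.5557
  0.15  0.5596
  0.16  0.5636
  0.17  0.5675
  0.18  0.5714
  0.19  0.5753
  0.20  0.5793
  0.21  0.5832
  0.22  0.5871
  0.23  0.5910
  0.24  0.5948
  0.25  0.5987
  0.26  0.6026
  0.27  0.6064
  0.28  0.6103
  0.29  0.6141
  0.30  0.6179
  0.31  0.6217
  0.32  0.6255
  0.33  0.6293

T = 0.75;  σ√T = 0.3811
d₁ = [ln(410/416) + (0.075 + 0.44²/2)·0.75] / 0.3811 = [-0.0145 + 0.1289] / 0.3811 = 0.3000 which rounds to 0.30
d₂ = d₁ − σ√T = 0.3000 − 0.3811 = -0.0810 which rounds to -0.08
e^(−rT) = e^(−0.075·0.75) = 0.9453
N(d₁) = N(0.30) = 0.6179;  N(d₂) = N(-0.08) = 0.4681
C = 410·0.6179 − 416·0.9453·0.4681 = 253.3390 − 184.0779 = 69.2611

69.26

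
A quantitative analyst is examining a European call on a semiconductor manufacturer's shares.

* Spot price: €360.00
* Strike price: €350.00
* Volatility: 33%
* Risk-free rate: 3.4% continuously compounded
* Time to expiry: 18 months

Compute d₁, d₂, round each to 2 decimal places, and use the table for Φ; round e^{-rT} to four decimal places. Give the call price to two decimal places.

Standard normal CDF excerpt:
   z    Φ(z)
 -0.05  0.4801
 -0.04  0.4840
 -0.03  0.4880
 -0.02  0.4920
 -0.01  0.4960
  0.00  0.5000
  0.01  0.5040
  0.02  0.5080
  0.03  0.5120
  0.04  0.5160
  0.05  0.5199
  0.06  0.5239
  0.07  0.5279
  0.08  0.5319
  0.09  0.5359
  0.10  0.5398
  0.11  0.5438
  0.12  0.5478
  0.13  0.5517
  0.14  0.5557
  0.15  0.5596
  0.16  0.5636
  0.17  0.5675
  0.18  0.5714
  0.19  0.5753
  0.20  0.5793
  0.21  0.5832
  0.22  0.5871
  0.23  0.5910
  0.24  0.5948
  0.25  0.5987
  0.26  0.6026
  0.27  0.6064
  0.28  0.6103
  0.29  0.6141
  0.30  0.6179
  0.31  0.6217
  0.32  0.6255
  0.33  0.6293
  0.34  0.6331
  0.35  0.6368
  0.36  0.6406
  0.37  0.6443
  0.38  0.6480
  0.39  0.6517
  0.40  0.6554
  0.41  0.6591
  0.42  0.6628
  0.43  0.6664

€70.97

σ√T = 0.33 × 1.2247 = 0.4042
d₁ = [ln(360/350) + (0.034 + 0.33²/2)·1.5] / 0.4042 = [0.0282 + 0.1327] / 0.4042 = 0.3980 ≈ 0.40
d₂ = d₁ − σ√T = 0.3980 − 0.4042 = -0.0062 ≈ -0.01
e^(−rT) = e^(−0.034·1.5) = 0.9503
N(d₁) = N(0.40) = 0.6554;  N(d₂) = N(-0.01) = 0.4960
C = 360·0.6554 − 350·0.9503·0.4960 = 235.9440 − 164.9721 = 70.9719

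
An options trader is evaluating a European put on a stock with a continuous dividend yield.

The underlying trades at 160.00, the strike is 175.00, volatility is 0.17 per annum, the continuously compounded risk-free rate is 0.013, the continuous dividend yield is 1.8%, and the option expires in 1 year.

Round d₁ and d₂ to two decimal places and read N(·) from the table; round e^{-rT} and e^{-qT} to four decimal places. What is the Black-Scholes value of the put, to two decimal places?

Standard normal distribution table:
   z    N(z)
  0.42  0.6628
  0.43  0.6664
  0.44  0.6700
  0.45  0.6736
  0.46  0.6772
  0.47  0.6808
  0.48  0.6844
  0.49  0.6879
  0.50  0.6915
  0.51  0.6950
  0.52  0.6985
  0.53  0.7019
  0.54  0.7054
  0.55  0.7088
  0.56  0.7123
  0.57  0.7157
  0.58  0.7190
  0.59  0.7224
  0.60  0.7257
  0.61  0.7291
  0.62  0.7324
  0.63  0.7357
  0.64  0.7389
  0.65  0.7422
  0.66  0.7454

T = 1;  σ√T = 0.1700
ln(S/K) + (r − q + σ²/2)T = ln(160/175) + (0.013 − 0.018 + 0.17²/2)·1 = -0.0896 + 0.0095 = -0.0802
d₁ = -0.0802 / 0.1700 = -0.4715 → -0.47
d₂ = d₁ − σ√T = -0.4715 − 0.1700 = -0.6415 → -0.64
exp(−qT) = exp(−0.018·1) = 0.9822;  exp(−rT) = exp(−0.013·1) = 0.9871
P = 175·0.9871·N(0.64) − 160·0.9822·N(0.47) = 175·0.9871·0.7389 − 160·0.9822·0.6808 = 127.6394 − 106.9891 = 20.6504

20.65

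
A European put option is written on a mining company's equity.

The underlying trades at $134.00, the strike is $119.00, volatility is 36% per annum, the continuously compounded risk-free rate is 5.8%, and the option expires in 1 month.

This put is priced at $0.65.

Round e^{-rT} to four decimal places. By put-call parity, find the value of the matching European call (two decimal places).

$16.22

e^(−rT) = e^(−0.058·0.08333) = 0.9952
Put-call parity: C − P = S − K·e^(−rT) = 134 − 119·0.9952 = 134 − 118.4288 = 15.5712
C = P + (C − P) = 0.65 + (15.5712) = 16.2212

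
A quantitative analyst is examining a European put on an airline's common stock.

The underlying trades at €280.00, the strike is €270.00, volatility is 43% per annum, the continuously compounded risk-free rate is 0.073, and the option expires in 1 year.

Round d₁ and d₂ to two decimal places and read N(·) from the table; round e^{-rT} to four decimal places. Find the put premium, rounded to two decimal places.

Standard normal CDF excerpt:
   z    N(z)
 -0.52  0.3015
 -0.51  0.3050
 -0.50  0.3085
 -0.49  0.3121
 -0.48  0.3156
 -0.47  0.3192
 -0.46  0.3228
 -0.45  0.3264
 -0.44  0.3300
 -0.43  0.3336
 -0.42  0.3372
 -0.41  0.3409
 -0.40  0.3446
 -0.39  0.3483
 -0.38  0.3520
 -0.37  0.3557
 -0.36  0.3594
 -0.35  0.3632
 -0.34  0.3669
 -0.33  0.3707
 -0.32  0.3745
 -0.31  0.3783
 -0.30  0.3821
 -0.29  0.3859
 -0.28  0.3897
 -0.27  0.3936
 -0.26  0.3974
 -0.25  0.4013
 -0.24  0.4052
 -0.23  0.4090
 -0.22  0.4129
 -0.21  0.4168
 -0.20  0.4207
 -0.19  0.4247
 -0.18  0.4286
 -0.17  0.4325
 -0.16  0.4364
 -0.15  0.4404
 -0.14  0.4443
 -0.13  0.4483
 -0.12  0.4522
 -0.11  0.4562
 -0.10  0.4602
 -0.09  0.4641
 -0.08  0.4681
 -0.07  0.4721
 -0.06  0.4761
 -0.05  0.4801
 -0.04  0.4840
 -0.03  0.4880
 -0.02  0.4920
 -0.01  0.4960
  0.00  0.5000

σ√T = 0.43 × 1.0000 = 0.4300
d₁ = [ln(280/270) + (0.073 + ½·0.43²)·1] / (σ√T) = (0.0364 + 0.1654) / 0.4300 = 0.4693 which rounds to 0.47
d₂ = 0.4693 − 0.4300 = 0.0393 which rounds to 0.04
e^(−rT) = e^(−0.073·1) = 0.9296
N(−d₂) = N(-0.04) = 0.4840;  N(−d₁) = N(-0.47) = 0.3192
P = 270·0.9296·0.4840 − 280·0.3192 = 121.4801 − 89.3760 = 32.1041

€32.10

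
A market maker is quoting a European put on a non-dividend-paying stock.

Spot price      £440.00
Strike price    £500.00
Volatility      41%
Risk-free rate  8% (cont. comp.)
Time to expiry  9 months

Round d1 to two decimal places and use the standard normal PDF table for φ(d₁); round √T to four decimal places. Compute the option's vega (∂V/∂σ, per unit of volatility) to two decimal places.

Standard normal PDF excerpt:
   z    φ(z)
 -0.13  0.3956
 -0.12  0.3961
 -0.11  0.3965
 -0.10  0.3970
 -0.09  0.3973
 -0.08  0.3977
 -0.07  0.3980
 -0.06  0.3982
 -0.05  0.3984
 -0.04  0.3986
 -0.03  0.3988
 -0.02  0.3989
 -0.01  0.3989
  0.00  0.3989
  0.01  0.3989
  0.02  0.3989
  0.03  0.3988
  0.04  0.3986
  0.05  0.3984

152.00

σ√T = 0.41·√0.75 = 0.3551
d₁ = [ln(440/500) + (0.08 + 0.41²/2)·0.75] / 0.3551 = [-0.1278 + 0.1230] / 0.3551 = -0.0135 ≈ -0.01
√T = √0.75 = 0.8660
φ(d₁) = φ(-0.01) = 0.3989
vega = S·φ(d₁)·√T = 440·0.3989·0.8660 = 151.9969
(Vega is the same for a European call and put with the same parameters.)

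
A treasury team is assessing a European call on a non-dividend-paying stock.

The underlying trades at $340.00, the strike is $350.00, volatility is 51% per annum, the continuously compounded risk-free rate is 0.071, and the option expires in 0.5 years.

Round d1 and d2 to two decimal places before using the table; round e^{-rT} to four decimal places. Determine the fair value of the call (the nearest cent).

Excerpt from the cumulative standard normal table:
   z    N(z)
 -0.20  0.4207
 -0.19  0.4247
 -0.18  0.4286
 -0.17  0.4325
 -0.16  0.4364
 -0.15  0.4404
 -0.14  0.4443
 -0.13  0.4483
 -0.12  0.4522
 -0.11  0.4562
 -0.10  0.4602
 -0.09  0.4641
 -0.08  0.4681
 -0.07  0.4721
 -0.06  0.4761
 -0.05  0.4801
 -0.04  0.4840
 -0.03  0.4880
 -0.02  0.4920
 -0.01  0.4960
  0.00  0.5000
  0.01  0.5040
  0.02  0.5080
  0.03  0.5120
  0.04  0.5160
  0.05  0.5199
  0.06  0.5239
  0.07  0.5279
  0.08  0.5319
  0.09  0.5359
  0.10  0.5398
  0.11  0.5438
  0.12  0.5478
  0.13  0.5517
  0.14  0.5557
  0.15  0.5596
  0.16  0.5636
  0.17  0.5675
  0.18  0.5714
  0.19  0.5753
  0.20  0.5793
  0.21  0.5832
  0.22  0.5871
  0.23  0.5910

σ√T = 0.51·√0.5 = 0.3606
ln(S/K) + (r + σ²/2)T = ln(340/350) + (0.071 + 0.51²/2)·0.5 = -0.0290 + 0.1005 = 0.0715
d₁ = 0.0715 / 0.3606 = 0.1984 which rounds to 0.20
d₂ = d₁ − σ√T = 0.1984 − 0.3606 = -0.1623 which rounds to -0.16
exp(−rT) = exp(−0.071·0.5) = 0.9651
C = 340·N(0.20) − 350·0.9651·N(-0.16) = 340·0.5793 − 350·0.9651·0.4364 = 196.9620 − 147.4094 = 49.5526

$49.55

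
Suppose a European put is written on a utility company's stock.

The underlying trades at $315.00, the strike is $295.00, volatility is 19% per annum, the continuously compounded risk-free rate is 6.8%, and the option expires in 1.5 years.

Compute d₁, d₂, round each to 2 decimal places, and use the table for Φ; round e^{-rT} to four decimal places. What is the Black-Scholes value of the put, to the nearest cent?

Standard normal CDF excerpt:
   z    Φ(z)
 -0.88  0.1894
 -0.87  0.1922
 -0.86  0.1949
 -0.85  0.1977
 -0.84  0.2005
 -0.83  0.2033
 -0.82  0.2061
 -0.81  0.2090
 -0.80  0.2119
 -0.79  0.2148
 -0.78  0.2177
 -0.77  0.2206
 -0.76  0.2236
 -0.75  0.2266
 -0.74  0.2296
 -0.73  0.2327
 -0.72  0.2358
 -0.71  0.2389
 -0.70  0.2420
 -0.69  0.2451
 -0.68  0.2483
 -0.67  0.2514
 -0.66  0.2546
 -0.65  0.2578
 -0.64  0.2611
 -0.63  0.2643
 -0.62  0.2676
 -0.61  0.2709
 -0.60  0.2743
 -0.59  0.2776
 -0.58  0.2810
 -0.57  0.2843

σ√T = 0.19 × 1.2247 = 0.2327
d₁ = [ln(315/295) + (0.068 + 0.19²/2)·1.5] / 0.2327 = [0.0656 + 0.1291] / 0.2327 = 0.8366 ⇒ 0.84
d₂ = d₁ − σ√T = 0.8366 − 0.2327 = 0.6039 ⇒ 0.60
e^(−rT) = e^(−0.068·1.5) = 0.9030
N(−d₂) = N(-0.60) = 0.2743;  N(−d₁) = N(-0.84) = 0.2005
P = 295·0.9030·0.2743 − 315·0.2005 = 73.0694 − 63.1575 = 9.9119

$9.91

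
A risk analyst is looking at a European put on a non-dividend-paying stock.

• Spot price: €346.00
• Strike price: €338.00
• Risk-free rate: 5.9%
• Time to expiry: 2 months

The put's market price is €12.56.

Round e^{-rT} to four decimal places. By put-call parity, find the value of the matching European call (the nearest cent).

€23.87

e^(−rT) = e^(−0.059·0.1667) = 0.9902
Put-call parity: C − P = S − K·e^(−rT) = 346 − 338·0.9902 = 346 − 334.6876 = 11.3124
C = P + (C − P) = 12.56 + (11.3124) = 23.8724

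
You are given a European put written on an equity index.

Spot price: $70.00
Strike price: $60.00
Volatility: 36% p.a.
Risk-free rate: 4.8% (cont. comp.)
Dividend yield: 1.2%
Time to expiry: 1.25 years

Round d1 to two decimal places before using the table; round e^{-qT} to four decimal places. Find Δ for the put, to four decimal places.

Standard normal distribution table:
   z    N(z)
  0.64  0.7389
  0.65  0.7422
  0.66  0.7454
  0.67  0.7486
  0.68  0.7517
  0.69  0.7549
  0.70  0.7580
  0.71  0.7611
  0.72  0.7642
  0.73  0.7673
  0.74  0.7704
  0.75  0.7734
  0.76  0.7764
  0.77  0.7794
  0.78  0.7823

T = 1.25;  σ√T = 0.4025
ln(S/K) + (r − q + σ²/2)T = ln(70/60) + (0.048 − 0.012 + 0.36²/2)·1.25 = 0.1542 + 0.1260 = 0.2802
d₁ = 0.2802 / 0.4025 = 0.6960 ⇒ 0.70
N(d₁) = N(0.70) = 0.7580
Δ_put = exp(−qT)·(N(d₁) − 1) = 0.9851·(0.7580 − 1) = -0.2384

-0.2384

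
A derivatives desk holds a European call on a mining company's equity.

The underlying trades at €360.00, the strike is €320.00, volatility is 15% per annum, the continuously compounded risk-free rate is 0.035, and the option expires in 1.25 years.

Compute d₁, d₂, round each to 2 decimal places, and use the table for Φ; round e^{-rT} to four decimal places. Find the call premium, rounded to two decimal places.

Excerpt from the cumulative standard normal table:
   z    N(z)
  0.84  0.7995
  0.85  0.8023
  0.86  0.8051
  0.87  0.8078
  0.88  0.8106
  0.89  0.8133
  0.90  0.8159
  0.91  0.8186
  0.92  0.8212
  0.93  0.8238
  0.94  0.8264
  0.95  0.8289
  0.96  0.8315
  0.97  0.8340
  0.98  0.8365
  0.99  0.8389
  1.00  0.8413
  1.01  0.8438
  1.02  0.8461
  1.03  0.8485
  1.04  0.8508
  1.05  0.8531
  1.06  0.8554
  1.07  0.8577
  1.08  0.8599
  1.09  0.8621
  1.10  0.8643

σ√T = 0.15 × 1.1180 = 0.1677
d₁ = [ln(360/320) + (0.035 + 0.15²/2)·1.25] / 0.1677 = [0.1178 + 0.0578] / 0.1677 = 1.0470 which rounds to 1.05
d₂ = d₁ − σ√T = 1.0470 − 0.1677 = 0.8793 which rounds to 0.88
e^(−rT) = e^(−0.035·1.25) = 0.9572
N(d₁) = N(1.05) = 0.8531;  N(d₂) = N(0.88) = 0.8106
C = 360·0.8531 − 320·0.9572·0.8106 = 307.1160 − 248.2900 = 58.8260

€58.83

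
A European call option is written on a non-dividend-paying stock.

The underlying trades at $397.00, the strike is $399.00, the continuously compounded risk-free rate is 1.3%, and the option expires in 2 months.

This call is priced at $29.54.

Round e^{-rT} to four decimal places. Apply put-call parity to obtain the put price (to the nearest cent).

$30.66

e^(−rT) = e^(−0.013·0.1667) = 0.9978
Put-call parity: C − P = S − K·e^(−rT) = 397 − 399·0.9978 = 397 − 398.1222 = -1.1222
P = C − (C − P) = 29.54 − (-1.1222) = 30.6622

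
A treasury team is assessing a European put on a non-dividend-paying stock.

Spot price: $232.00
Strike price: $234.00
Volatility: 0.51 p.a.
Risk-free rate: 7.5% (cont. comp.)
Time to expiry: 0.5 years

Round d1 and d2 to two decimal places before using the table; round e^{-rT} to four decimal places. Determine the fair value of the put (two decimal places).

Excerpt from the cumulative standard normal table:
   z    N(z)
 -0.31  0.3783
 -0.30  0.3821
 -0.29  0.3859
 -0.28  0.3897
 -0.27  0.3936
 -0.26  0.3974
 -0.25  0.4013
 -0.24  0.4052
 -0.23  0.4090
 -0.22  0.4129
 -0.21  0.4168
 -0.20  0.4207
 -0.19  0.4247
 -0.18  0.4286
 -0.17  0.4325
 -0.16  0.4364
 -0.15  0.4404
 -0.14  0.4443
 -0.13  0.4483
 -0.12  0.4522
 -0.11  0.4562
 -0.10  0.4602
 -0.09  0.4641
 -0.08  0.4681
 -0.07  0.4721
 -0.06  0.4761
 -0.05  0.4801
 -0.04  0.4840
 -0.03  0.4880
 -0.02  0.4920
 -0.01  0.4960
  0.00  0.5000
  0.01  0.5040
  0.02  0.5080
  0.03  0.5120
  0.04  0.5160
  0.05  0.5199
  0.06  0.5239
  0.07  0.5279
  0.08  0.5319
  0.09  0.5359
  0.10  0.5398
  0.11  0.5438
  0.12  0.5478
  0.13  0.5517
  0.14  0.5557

σ√T = 0.51·√0.5 = 0.3606
d₁ = [ln(232/234) + (0.075 + 0.51²/2)·0.5] / 0.3606 = [-0.0086 + 0.1025] / 0.3606 = 0.2605 ⇒ 0.26
d₂ = d₁ − σ√T = 0.2605 − 0.3606 = -0.1001 ⇒ -0.10
e^(−rT) = e^(−0.075·0.5) = 0.9632
N(−d₂) = N(0.10) = 0.5398;  N(−d₁) = N(-0.26) = 0.3974
P = 234·0.9632·0.5398 − 232·0.3974 = 121.6649 − 92.1968 = 29.4681

$29.47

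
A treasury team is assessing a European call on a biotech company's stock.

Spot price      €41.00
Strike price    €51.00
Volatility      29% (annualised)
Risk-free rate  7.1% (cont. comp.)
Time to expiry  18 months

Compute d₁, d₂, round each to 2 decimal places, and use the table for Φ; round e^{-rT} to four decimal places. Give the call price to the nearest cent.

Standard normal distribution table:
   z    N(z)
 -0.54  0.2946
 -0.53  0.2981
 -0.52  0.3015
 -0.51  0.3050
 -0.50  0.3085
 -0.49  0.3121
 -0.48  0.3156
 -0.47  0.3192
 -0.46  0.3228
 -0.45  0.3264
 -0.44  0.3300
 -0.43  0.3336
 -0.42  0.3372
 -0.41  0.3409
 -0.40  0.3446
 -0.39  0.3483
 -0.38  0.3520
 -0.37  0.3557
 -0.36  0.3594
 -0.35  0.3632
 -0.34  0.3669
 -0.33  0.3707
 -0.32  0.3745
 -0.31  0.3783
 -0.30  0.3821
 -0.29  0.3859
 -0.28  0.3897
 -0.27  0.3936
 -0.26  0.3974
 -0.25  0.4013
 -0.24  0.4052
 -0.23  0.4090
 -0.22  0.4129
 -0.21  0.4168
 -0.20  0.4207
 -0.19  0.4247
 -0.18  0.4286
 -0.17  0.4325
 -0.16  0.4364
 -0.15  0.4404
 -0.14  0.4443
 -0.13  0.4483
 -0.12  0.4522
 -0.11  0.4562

T = 1.5;  σ√T = 0.3552
d₁ = [ln(41/51) + (0.071 + 0.29²/2)·1.5] / 0.3552 = [-0.2183 + 0.1696] / 0.3552 = -0.1371 which rounds to -0.14
d₂ = d₁ − σ√T = -0.1371 − 0.3552 = -0.4922 which rounds to -0.49
exp(−rT) = exp(−0.071·1.5) = 0.8990
C = 41·N(-0.14) − 51·0.8990·N(-0.49) = 41·0.4443 − 51·0.8990·0.3121 = 18.2163 − 14.3095 = 3.9068

€3.91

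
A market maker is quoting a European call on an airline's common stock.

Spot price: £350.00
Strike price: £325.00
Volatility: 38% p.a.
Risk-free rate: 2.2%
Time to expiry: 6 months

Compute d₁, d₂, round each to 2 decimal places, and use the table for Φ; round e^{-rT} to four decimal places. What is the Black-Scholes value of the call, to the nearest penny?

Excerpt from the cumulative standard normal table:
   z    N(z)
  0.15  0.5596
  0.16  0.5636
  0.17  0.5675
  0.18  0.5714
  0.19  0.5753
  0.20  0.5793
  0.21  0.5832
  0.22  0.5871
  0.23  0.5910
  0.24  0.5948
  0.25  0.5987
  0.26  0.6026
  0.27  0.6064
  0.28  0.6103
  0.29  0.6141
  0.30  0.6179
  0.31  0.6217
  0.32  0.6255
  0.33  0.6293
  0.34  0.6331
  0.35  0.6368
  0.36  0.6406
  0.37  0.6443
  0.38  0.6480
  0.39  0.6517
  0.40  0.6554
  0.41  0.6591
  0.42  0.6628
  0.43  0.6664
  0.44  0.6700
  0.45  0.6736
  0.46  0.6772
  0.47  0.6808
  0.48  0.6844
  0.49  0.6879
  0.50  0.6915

£52.08

σ√T = 0.38 × 0.7071 = 0.2687
d₁ = [ln(350/325) + (0.022 + ½·0.38²)·0.5] / (σ√T) = (0.0741 + 0.0471) / 0.2687 = 0.4511 ≈ 0.45
d₂ = 0.4511 − 0.2687 = 0.1824 ≈ 0.18
exp(−rT) = exp(−0.022·0.5) = 0.9891
N(d₁) = N(0.45) = 0.6736;  N(d₂) = N(0.18) = 0.5714
C = 350·0.6736 − 325·0.9891·0.5714 = 235.7600 − 183.6808 = 52.0792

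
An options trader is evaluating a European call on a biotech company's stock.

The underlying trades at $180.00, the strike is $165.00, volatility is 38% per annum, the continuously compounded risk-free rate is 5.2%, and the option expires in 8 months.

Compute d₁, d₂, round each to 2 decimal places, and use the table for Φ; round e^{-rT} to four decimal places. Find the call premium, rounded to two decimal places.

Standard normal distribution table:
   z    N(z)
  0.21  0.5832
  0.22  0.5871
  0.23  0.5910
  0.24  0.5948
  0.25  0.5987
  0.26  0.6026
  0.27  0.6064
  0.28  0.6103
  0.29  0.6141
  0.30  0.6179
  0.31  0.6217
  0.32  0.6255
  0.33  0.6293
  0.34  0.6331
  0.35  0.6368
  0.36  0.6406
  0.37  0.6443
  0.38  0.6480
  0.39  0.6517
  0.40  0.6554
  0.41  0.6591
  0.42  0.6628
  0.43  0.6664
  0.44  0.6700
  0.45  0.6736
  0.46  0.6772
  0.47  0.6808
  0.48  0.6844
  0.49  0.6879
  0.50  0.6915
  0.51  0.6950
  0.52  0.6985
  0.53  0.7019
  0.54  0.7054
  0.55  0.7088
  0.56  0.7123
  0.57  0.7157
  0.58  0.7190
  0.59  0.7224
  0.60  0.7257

$32.79

σ√T = 0.38 × 0.8165 = 0.3103
d₁ = [ln(180/165) + (0.052 + ½·0.38²)·0.6667] / (σ√T) = (0.0870 + 0.0828) / 0.3103 = 0.5473 which rounds to 0.55
d₂ = 0.5473 − 0.3103 = 0.2370 which rounds to 0.24
e^(−rT) = e^(−0.052·0.6667) = 0.9659
N(d₁) = N(0.55) = 0.7088;  N(d₂) = N(0.24) = 0.5948
C = 180·0.7088 − 165·0.9659·0.5948 = 127.5840 − 94.7954 = 32.7886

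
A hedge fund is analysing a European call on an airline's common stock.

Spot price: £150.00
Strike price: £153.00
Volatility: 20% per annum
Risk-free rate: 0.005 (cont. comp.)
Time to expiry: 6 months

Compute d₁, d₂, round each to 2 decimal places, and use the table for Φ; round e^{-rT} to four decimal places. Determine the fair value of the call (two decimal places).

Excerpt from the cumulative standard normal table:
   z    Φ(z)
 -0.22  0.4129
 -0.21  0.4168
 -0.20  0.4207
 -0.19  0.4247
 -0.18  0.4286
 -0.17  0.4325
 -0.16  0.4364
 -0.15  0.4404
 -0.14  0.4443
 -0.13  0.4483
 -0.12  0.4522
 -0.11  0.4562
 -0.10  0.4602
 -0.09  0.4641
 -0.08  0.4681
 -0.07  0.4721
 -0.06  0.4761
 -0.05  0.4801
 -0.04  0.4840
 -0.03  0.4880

£7.20

σ√T = 0.2·√0.5 = 0.1414
d₁ = [ln(150/153) + (0.005 + 0.2²/2)·0.5] / 0.1414 = [-0.0198 + 0.0125] / 0.1414 = -0.0516 → -0.05
d₂ = d₁ − σ√T = -0.0516 − 0.1414 = -0.1931 → -0.19
e^(−rT) = e^(−0.005·0.5) = 0.9975
N(d₁) = N(-0.05) = 0.4801;  N(d₂) = N(-0.19) = 0.4247
C = 150·0.4801 − 153·0.9975·0.4247 = 72.0150 − 64.8167 = 7.1983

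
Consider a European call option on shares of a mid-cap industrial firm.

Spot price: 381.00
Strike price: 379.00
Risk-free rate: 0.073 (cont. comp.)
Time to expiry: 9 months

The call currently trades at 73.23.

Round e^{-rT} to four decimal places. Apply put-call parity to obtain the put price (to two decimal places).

exp(−rT) = exp(−0.073·0.75) = 0.9467
Put-call parity: C − P = S − K·e^(−rT) = 381 − 379·0.9467 = 381 − 358.7993 = 22.2007
P = C − (C − P) = 73.23 − (22.2007) = 51.0293

51.03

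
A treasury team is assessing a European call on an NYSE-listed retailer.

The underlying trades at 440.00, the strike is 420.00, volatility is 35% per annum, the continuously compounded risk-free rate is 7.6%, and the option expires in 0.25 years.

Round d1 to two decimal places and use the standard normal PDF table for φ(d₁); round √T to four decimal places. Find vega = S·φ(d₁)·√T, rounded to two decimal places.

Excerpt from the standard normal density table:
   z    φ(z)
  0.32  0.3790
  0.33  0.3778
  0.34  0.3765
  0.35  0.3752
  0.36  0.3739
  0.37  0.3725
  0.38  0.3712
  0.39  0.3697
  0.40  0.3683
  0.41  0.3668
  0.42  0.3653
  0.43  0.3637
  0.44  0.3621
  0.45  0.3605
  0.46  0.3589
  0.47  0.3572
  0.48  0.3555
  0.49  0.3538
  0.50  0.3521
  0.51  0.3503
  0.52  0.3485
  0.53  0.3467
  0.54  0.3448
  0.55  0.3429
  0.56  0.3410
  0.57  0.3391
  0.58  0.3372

78.96

T = 0.25;  σ√T = 0.1750
d₁ = [ln(440/420) + (0.076 + ½·0.35²)·0.25] / (σ√T) = (0.0465 + 0.0343) / 0.1750 = 0.4619 → 0.46
√T = √0.25 = 0.5000
φ(d₁) = φ(0.46) = 0.3589
vega = S·φ(d₁)·√T = 440·0.3589·0.5000 = 78.9580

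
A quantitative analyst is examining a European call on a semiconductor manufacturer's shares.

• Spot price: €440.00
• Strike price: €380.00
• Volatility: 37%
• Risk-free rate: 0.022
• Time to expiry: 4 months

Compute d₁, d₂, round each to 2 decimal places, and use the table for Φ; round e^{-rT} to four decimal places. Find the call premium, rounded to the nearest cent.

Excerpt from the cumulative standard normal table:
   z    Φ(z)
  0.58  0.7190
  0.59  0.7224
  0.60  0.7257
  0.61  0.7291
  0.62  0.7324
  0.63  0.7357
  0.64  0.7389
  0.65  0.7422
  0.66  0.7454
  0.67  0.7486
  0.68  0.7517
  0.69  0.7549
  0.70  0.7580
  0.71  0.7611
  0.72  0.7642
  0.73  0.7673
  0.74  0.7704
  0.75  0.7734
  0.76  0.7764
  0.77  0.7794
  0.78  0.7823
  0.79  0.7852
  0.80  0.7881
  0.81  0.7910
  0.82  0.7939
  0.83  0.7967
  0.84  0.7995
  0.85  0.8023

€75.51

σ√T = 0.37 × 0.5774 = 0.2136
ln(S/K) + (r + σ²/2)T = ln(440/380) + (0.022 + 0.37²/2)·0.3333 = 0.1466 + 0.0301 = 0.1768
d₁ = 0.1768 / 0.2136 = 0.8274 ≈ 0.83
d₂ = d₁ − σ√T = 0.8274 − 0.2136 = 0.6138 ≈ 0.61
e^(−rT) = e^(−0.022·0.3333) = 0.9927
N(d₁) = N(0.83) = 0.7967;  N(d₂) = N(0.61) = 0.7291
C = 440·0.7967 − 380·0.9927·0.7291 = 350.5480 − 275.0355 = 75.5125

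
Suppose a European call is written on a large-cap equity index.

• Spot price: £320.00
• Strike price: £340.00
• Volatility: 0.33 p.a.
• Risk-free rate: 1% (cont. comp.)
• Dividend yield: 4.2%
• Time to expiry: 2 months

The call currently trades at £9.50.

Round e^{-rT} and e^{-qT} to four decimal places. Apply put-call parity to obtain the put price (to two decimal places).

exp(−qT) = exp(−0.042·0.1667) = 0.9930;  exp(−rT) = exp(−0.01·0.1667) = 0.9983
Put-call parity: C − P = S·e^(−qT) − K·e^(−rT) = 320·0.9930 − 340·0.9983 = 317.7600 − 339.4220 = -21.6620
P = C − (C − P) = 9.50 − (-21.6620) = 31.1620

£31.16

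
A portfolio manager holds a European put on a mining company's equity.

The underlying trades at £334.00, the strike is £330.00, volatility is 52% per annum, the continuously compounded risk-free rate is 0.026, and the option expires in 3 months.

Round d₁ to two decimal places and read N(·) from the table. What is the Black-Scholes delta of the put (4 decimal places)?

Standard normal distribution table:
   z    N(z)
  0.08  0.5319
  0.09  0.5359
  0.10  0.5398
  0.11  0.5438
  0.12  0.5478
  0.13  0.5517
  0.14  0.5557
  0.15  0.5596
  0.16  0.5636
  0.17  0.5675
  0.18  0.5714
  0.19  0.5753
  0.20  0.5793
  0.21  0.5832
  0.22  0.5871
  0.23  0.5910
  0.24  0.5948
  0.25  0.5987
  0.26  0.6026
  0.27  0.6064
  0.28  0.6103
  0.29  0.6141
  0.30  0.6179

-0.4207

T = 0.25;  σ√T = 0.2600
d₁ = [ln(334/330) + (0.026 + ½·0.52²)·0.25] / (σ√T) = (0.0120 + 0.0403) / 0.2600 = 0.2013 ⇒ 0.20
N(d₁) = N(0.20) = 0.5793
Δ_put = N(d₁) − 1 = 0.5793 − 1 = -0.4207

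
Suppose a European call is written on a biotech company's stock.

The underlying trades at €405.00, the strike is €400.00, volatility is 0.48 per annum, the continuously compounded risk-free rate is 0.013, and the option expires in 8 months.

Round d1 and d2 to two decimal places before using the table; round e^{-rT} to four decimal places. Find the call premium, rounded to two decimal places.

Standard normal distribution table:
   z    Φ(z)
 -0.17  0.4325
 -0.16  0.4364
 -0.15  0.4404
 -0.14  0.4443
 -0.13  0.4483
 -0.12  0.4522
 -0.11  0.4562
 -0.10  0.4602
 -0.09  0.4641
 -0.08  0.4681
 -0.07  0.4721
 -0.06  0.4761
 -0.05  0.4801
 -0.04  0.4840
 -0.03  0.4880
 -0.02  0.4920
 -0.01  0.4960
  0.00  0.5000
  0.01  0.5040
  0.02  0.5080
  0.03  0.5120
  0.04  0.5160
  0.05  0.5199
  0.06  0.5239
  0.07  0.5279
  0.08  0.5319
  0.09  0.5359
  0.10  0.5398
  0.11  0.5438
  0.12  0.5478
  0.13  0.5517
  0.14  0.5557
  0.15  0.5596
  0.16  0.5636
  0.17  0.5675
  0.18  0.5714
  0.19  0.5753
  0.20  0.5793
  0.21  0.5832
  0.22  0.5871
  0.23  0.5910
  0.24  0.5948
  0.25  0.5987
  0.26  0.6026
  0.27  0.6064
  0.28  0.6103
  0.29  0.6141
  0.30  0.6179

T = 0.6667;  σ√T = 0.3919
d₁ = [ln(405/400) + (0.013 + 0.48²/2)·0.6667] / 0.3919 = [0.0124 + 0.0855] / 0.3919 = 0.2498 ⇒ 0.25
d₂ = d₁ − σ√T = 0.2498 − 0.3919 = -0.1421 ⇒ -0.14
e^(−rT) = e^(−0.013·0.6667) = 0.9914
N(d₁) = N(0.25) = 0.5987;  N(d₂) = N(-0.14) = 0.4443
C = 405·0.5987 − 400·0.9914·0.4443 = 242.4735 − 176.1916 = 66.2819

€66.28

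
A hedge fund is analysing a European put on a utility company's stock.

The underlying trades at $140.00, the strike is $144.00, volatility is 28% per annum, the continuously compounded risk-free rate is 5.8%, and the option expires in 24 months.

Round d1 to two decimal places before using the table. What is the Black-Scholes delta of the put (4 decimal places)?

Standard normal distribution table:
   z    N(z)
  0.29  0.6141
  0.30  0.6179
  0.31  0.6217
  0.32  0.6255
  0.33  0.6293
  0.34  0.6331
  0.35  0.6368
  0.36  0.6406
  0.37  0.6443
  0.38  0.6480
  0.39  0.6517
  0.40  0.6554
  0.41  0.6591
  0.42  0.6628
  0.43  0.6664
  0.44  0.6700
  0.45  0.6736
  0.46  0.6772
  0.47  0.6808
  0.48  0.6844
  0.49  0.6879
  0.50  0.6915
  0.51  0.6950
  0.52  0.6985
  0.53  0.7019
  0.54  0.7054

-0.3372

σ√T = 0.28·√2 = 0.3960
d₁ = [ln(140/144) + (0.058 + 0.28²/2)·2] / 0.3960 = [-0.0282 + 0.1944] / 0.3960 = 0.4198 ≈ 0.42
N(d₁) = N(0.42) = 0.6628
Δ_put = N(d₁) − 1 = 0.6628 − 1 = -0.3372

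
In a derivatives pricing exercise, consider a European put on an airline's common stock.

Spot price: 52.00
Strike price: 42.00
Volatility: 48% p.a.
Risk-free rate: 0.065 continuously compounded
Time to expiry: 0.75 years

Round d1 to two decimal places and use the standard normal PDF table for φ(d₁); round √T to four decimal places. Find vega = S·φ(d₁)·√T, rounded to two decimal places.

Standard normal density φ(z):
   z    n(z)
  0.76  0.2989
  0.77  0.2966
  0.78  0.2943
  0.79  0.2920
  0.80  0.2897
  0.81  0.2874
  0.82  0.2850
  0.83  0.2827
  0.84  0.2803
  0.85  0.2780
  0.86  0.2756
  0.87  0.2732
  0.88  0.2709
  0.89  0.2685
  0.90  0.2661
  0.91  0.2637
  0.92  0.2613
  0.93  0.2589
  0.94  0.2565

σ√T = 0.48 × 0.8660 = 0.4157
d₁ = [ln(52/42) + (0.065 + 0.48²/2)·0.75] / 0.4157 = [0.2136 + 0.1351] / 0.4157 = 0.8389 which rounds to 0.84
√T = √0.75 = 0.8660
φ(d₁) = φ(0.84) = 0.2803
vega = S·φ(d₁)·√T = 52·0.2803·0.8660 = 12.6225
(Vega is the same for a European call and put with the same parameters.)

12.62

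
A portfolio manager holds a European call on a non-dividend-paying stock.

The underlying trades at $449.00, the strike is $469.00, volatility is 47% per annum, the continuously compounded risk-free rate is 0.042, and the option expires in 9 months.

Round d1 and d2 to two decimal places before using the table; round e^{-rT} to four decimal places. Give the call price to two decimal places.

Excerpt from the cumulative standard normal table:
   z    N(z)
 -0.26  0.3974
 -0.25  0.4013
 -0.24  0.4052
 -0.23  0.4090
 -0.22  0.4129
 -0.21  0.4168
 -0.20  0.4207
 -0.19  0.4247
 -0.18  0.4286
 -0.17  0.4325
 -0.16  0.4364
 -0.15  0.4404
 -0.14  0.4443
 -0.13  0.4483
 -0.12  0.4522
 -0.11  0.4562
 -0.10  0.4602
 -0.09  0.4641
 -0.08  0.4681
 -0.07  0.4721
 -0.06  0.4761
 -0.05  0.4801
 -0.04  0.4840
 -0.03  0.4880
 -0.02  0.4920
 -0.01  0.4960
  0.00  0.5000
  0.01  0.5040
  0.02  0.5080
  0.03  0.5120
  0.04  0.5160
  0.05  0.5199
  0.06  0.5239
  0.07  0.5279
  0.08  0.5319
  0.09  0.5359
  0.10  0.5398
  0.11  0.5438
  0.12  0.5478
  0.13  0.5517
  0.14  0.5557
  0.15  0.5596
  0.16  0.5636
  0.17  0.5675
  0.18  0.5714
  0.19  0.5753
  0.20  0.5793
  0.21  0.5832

T = 0.75;  σ√T = 0.4070
d₁ = [ln(449/469) + (0.042 + 0.47²/2)·0.75] / 0.4070 = [-0.0436 + 0.1143] / 0.4070 = 0.1738 which rounds to 0.17
d₂ = d₁ − σ√T = 0.1738 − 0.4070 = -0.2332 which rounds to -0.23
exp(−rT) = exp(−0.042·0.75) = 0.9690
N(d₁) = N(0.17) = 0.5675;  N(d₂) = N(-0.23) = 0.4090
C = 449·0.5675 − 469·0.9690·0.4090 = 254.8075 − 185.8745 = 68.9330

$68.93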